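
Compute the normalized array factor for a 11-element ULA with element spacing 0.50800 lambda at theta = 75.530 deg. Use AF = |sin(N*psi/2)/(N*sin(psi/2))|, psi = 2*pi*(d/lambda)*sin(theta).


psi = 2*pi*0.50800*sin(75.530 deg) = 3.090608 rad
AF = |sin(11*3.090608/2) / (11*sin(3.090608/2))| = 0.08739

0.08739


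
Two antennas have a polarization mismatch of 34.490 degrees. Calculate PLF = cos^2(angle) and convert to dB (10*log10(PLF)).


PLF_linear = cos^2(34.490 deg) = 0.6793469
PLF_dB = 10 * log10(0.6793469) = -1.679 dB

-1.679 dB


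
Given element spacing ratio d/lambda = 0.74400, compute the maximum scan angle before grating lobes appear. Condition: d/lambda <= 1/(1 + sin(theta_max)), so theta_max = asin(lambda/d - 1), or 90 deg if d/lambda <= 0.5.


lambda/d - 1 = 1/0.74400 - 1 = 0.3440860
theta_max = asin(0.3440860) = 20.13 deg

20.13 deg


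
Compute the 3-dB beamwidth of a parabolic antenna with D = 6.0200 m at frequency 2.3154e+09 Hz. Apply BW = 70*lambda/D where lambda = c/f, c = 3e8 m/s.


lambda = c / f = 3.0000e+08 / 2.3154e+09 = 0.1295672 m
BW = 70 * 0.1295672 / 6.0200 = 1.507 deg

1.507 deg


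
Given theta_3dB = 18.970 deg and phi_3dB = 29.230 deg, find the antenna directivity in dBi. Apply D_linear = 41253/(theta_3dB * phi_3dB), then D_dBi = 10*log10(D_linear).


D_linear = 41253 / (18.970 * 29.230) = 74.39768
D_dBi = 10 * log10(74.39768) = 18.72 dBi

18.72 dBi


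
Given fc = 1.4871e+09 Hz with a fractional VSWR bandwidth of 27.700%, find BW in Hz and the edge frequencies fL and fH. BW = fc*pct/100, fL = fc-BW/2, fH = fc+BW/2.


BW = 1.4871e+09 * 27.700/100 = 4.119267e+08 Hz
fL = 1.4871e+09 - 4.119267e+08/2 = 1.281e+09 Hz
fH = 1.4871e+09 + 4.119267e+08/2 = 1.693e+09 Hz

BW=4.119e+08 Hz, fL=1.281e+09 Hz, fH=1.693e+09 Hz


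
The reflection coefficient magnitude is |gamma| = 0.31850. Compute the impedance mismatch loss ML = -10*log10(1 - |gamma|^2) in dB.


ML = -10 * log10(1 - 0.31850^2) = -10 * log10(0.89855775) = 0.4645 dB

0.4645 dB


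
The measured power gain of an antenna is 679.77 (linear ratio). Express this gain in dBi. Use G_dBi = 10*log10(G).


G_dBi = 10 * log10(679.77) = 28.32 dBi

28.32 dBi


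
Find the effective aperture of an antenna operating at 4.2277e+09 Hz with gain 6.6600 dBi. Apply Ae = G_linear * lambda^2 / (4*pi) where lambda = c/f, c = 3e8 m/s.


lambda = c / f = 3.0000e+08 / 4.2277e+09 = 0.07096057 m
G_linear = 10^(6.6600/10) = 4.634469
Ae = G_linear * lambda^2 / (4*pi) = 4.634469 * 0.07096057^2 / (4*pi) = 1.857e-03 m^2

1.857e-03 m^2


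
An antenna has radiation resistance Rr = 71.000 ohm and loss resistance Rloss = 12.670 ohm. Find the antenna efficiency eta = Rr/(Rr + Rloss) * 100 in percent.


eta = 71.000 / (71.000 + 12.670) * 100 = 84.86%

84.86%


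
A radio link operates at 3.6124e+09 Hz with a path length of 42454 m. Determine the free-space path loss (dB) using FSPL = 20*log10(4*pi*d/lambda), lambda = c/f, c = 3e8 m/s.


lambda = c / f = 3.0000e+08 / 3.6124e+09 = 0.08304728 m
FSPL = 20 * log10(4*pi*42454/0.08304728) = 136.2 dB

136.2 dB


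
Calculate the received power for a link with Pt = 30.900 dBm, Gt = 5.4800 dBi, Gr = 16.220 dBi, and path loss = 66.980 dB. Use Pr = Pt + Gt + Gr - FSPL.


Pr = 30.900 + 5.4800 + 16.220 - 66.980 = -14.38 dBm

-14.38 dBm


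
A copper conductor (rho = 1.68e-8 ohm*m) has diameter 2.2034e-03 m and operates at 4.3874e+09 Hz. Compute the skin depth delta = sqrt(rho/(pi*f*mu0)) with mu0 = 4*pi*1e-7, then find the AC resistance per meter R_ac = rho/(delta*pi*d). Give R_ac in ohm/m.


delta = sqrt(1.68e-8 / (pi * 4.3874e+09 * 4*pi*1e-7)) = 9.848524e-07 m
R_ac = 1.68e-8 / (9.848524e-07 * pi * 2.2034e-03) = 2.464 ohm/m

2.464 ohm/m


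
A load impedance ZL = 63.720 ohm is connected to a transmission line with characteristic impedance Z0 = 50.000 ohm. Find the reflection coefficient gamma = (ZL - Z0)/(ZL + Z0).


gamma = (63.720 - 50.000) / (63.720 + 50.000) = 0.1206

0.1206


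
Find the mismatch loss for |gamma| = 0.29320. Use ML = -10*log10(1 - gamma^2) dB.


ML = -10 * log10(1 - 0.29320^2) = -10 * log10(0.91403376) = 0.3904 dB

0.3904 dB


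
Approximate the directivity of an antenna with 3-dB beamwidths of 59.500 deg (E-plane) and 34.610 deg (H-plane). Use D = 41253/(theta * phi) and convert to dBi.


D_linear = 41253 / (59.500 * 34.610) = 20.03258
D_dBi = 10 * log10(20.03258) = 13.02 dBi

13.02 dBi


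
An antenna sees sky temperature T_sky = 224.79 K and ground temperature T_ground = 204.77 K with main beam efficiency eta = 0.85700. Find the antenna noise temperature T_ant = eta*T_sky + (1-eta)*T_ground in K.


T_ant = 0.85700 * 224.79 + (1 - 0.85700) * 204.77 = 221.9 K

221.9 K


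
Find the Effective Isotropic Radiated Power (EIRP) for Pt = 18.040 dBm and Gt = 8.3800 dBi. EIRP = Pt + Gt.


EIRP = Pt + Gt = 18.040 + 8.3800 = 26.42 dBm

26.42 dBm


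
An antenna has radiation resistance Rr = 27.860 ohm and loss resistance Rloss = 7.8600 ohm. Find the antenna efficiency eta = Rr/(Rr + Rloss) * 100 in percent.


eta = 27.860 / (27.860 + 7.8600) * 100 = 78.00%

78.00%


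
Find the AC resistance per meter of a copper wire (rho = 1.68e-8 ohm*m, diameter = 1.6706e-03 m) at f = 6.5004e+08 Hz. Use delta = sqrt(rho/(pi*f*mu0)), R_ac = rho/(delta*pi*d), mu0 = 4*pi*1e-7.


delta = sqrt(1.68e-8 / (pi * 6.5004e+08 * 4*pi*1e-7)) = 2.558614e-06 m
R_ac = 1.68e-8 / (2.558614e-06 * pi * 1.6706e-03) = 1.251 ohm/m

1.251 ohm/m


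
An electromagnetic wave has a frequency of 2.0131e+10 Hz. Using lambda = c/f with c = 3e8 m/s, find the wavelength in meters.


lambda = c / f = 3.0000e+08 / 2.0131e+10 = 0.01490 m

0.01490 m


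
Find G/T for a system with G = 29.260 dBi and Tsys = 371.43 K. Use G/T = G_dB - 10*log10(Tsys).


G/T = 29.260 - 10*log10(371.43) = 29.260 - 25.69877 = 3.561 dB/K

3.561 dB/K


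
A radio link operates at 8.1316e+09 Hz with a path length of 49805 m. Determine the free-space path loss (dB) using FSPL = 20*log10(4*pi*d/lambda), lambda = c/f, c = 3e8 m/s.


lambda = c / f = 3.0000e+08 / 8.1316e+09 = 0.03689311 m
FSPL = 20 * log10(4*pi*49805/0.03689311) = 144.6 dB

144.6 dB


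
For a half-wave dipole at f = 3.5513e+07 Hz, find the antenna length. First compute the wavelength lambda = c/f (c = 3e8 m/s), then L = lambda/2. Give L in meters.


lambda = c / f = 3.0000e+08 / 3.5513e+07 = 8.447611 m
L = lambda / 2 = 8.447611 / 2 = 4.224 m

4.224 m


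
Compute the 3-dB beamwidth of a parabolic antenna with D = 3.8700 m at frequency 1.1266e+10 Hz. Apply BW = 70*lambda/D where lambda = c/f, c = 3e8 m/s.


lambda = c / f = 3.0000e+08 / 1.1266e+10 = 0.02662879 m
BW = 70 * 0.02662879 / 3.8700 = 0.4817 deg

0.4817 deg


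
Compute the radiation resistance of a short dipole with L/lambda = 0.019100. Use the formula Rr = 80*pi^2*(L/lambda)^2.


Rr = 80 * pi^2 * (0.019100)^2 = 80 * 9.869604 * 3.648100e-04 = 0.2880 ohm

0.2880 ohm


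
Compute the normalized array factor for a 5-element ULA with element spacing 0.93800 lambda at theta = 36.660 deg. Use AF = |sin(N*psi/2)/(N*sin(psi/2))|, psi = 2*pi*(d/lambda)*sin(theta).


psi = 2*pi*0.93800*sin(36.660 deg) = 3.518880 rad
AF = |sin(5*3.518880/2) / (5*sin(3.518880/2))| = 0.1196

0.1196


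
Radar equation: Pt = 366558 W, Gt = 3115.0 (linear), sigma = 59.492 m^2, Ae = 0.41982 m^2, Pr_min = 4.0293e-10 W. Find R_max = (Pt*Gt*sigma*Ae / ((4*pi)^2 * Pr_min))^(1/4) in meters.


R^4 = 366558*3115.0*59.492*0.41982 / ((4*pi)^2 * 4.0293e-10) = 4.482013e+17
R_max = 4.482013e+17^0.25 = 25874 m

25874 m


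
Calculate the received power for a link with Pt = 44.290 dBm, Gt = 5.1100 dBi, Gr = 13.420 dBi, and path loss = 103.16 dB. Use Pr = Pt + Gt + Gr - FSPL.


Pr = 44.290 + 5.1100 + 13.420 - 103.16 = -40.34 dBm

-40.34 dBm


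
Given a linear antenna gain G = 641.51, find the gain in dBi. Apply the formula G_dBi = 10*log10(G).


G_dBi = 10 * log10(641.51) = 28.07 dBi

28.07 dBi


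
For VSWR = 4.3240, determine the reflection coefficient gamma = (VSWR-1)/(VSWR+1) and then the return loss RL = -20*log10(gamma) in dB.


gamma = (4.3240 - 1) / (4.3240 + 1) = 0.6243426
RL = -20 * log10(0.6243426) = 4.092 dB

4.092 dB


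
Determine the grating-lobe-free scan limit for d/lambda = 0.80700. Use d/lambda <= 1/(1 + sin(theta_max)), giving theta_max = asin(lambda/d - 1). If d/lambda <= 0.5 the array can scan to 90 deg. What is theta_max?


lambda/d - 1 = 1/0.80700 - 1 = 0.2391574
theta_max = asin(0.2391574) = 13.84 deg

13.84 deg


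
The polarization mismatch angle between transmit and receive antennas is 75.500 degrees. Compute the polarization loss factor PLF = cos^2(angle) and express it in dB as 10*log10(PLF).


PLF_linear = cos^2(75.500 deg) = 0.06269015
PLF_dB = 10 * log10(0.06269015) = -12.03 dB

-12.03 dB


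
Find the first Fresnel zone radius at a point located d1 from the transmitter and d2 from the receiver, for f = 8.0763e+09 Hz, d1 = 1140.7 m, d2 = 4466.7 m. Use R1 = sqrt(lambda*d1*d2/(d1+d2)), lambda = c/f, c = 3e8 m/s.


lambda = c / f = 3.0000e+08 / 8.0763e+09 = 0.03714572 m
R1 = sqrt(0.03714572 * 1140.7 * 4466.7 / (1140.7 + 4466.7)) = 5.810 m

5.810 m


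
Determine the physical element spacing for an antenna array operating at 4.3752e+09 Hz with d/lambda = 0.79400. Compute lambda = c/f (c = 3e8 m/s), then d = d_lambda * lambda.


lambda = c / f = 3.0000e+08 / 4.3752e+09 = 0.06856829 m
d = 0.79400 * 0.06856829 = 0.05444 m

0.05444 m


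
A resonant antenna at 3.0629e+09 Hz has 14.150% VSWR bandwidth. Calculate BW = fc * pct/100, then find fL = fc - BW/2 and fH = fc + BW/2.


BW = 3.0629e+09 * 14.150/100 = 4.334004e+08 Hz
fL = 3.0629e+09 - 4.334004e+08/2 = 2.846e+09 Hz
fH = 3.0629e+09 + 4.334004e+08/2 = 3.280e+09 Hz

BW=4.334e+08 Hz, fL=2.846e+09 Hz, fH=3.280e+09 Hz


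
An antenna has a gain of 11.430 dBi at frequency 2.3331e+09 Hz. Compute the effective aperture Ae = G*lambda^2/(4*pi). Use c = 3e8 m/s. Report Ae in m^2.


lambda = c / f = 3.0000e+08 / 2.3331e+09 = 0.1285843 m
G_linear = 10^(11.430/10) = 13.89953
Ae = G_linear * lambda^2 / (4*pi) = 13.89953 * 0.1285843^2 / (4*pi) = 0.01829 m^2

0.01829 m^2


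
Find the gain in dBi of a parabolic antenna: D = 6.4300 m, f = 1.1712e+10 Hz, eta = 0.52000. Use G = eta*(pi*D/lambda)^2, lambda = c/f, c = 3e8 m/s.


lambda = c / f = 3.0000e+08 / 1.1712e+10 = 0.02561475 m
G_linear = 0.52000 * (pi * 6.4300 / 0.02561475)^2 = 323403.6
G_dBi = 10 * log10(323403.6) = 55.10 dBi

55.10 dBi


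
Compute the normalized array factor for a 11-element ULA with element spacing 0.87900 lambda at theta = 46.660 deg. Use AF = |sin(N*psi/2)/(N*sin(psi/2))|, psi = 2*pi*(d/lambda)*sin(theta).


psi = 2*pi*0.87900*sin(46.660 deg) = 4.016785 rad
AF = |sin(11*4.016785/2) / (11*sin(4.016785/2))| = 0.01014

0.01014


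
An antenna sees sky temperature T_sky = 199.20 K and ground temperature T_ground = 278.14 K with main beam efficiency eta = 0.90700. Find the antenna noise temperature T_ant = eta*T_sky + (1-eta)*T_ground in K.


T_ant = 0.90700 * 199.20 + (1 - 0.90700) * 278.14 = 206.5 K

206.5 K


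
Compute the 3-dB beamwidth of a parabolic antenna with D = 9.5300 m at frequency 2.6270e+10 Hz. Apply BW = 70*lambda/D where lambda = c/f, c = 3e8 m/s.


lambda = c / f = 3.0000e+08 / 2.6270e+10 = 0.01141987 m
BW = 70 * 0.01141987 / 9.5300 = 0.08388 deg

0.08388 deg


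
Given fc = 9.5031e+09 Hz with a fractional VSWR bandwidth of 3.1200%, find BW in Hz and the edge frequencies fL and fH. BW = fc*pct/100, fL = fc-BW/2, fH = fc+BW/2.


BW = 9.5031e+09 * 3.1200/100 = 2.964967e+08 Hz
fL = 9.5031e+09 - 2.964967e+08/2 = 9.355e+09 Hz
fH = 9.5031e+09 + 2.964967e+08/2 = 9.651e+09 Hz

BW=2.965e+08 Hz, fL=9.355e+09 Hz, fH=9.651e+09 Hz


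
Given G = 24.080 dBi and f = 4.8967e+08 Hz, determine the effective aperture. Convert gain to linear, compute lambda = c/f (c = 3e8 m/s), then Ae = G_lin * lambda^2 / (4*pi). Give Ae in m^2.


lambda = c / f = 3.0000e+08 / 4.8967e+08 = 0.6126575 m
G_linear = 10^(24.080/10) = 255.8586
Ae = G_linear * lambda^2 / (4*pi) = 255.8586 * 0.6126575^2 / (4*pi) = 7.642 m^2

7.642 m^2


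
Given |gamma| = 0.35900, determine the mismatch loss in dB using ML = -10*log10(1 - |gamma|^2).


ML = -10 * log10(1 - 0.35900^2) = -10 * log10(0.871119) = 0.5992 dB

0.5992 dB


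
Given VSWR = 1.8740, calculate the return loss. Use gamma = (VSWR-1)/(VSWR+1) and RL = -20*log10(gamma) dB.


gamma = (1.8740 - 1) / (1.8740 + 1) = 0.3041058
RL = -20 * log10(0.3041058) = 10.34 dB

10.34 dB


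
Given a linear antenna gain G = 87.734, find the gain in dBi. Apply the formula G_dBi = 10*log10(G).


G_dBi = 10 * log10(87.734) = 19.43 dBi

19.43 dBi


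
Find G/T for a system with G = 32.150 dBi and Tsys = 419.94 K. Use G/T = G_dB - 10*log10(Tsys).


G/T = 32.150 - 10*log10(419.94) = 32.150 - 26.23187 = 5.918 dB/K

5.918 dB/K


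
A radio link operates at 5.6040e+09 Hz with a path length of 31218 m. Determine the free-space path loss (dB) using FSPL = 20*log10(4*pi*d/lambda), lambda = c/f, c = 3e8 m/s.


lambda = c / f = 3.0000e+08 / 5.6040e+09 = 0.05353319 m
FSPL = 20 * log10(4*pi*31218/0.05353319) = 137.3 dB

137.3 dB


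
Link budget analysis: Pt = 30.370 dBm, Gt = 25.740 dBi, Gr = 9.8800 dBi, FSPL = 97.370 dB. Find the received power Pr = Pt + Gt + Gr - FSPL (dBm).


Pr = 30.370 + 25.740 + 9.8800 - 97.370 = -31.38 dBm

-31.38 dBm


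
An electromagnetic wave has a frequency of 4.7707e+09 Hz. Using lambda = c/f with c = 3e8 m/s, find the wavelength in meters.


lambda = c / f = 3.0000e+08 / 4.7707e+09 = 0.06288 m

0.06288 m


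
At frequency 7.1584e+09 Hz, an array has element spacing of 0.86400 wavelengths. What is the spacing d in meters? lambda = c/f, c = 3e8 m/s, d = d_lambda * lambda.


lambda = c / f = 3.0000e+08 / 7.1584e+09 = 0.04190881 m
d = 0.86400 * 0.04190881 = 0.03621 m

0.03621 m


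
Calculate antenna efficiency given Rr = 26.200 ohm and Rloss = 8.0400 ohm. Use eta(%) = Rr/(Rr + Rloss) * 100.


eta = 26.200 / (26.200 + 8.0400) * 100 = 76.52%

76.52%


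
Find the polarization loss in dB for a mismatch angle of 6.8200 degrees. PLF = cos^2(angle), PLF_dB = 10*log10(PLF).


PLF_linear = cos^2(6.8200 deg) = 0.9858983
PLF_dB = 10 * log10(0.9858983) = -0.06168 dB

-0.06168 dB


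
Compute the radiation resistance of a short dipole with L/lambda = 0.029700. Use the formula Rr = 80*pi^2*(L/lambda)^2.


Rr = 80 * pi^2 * (0.029700)^2 = 80 * 9.869604 * 8.820900e-04 = 0.6965 ohm

0.6965 ohm


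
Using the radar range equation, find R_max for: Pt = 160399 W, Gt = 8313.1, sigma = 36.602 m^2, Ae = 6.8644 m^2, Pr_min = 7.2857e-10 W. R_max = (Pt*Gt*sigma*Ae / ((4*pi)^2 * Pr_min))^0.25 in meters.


R^4 = 160399*8313.1*36.602*6.8644 / ((4*pi)^2 * 7.2857e-10) = 2.911931e+18
R_max = 2.911931e+18^0.25 = 41309 m

41309 m


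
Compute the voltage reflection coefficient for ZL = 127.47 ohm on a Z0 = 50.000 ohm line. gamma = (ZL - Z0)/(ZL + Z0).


gamma = (127.47 - 50.000) / (127.47 + 50.000) = 0.4365

0.4365


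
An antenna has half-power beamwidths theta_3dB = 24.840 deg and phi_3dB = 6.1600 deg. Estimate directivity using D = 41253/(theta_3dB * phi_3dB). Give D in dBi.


D_linear = 41253 / (24.840 * 6.1600) = 269.6021
D_dBi = 10 * log10(269.6021) = 24.31 dBi

24.31 dBi


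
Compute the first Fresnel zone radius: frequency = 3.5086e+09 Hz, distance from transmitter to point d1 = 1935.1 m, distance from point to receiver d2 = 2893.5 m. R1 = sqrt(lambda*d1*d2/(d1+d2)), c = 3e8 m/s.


lambda = c / f = 3.0000e+08 / 3.5086e+09 = 0.08550419 m
R1 = sqrt(0.08550419 * 1935.1 * 2893.5 / (1935.1 + 2893.5)) = 9.957 m

9.957 m


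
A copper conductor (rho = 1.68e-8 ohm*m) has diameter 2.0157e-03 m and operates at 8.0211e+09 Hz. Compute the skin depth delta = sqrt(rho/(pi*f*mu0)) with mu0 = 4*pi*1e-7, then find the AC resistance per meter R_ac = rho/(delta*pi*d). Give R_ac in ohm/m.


delta = sqrt(1.68e-8 / (pi * 8.0211e+09 * 4*pi*1e-7)) = 7.283797e-07 m
R_ac = 1.68e-8 / (7.283797e-07 * pi * 2.0157e-03) = 3.642 ohm/m

3.642 ohm/m


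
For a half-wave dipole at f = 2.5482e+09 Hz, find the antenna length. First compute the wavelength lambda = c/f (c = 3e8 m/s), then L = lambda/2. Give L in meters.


lambda = c / f = 3.0000e+08 / 2.5482e+09 = 0.1177302 m
L = lambda / 2 = 0.1177302 / 2 = 0.05887 m

0.05887 m


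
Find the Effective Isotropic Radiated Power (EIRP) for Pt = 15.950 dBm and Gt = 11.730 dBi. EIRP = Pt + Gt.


EIRP = Pt + Gt = 15.950 + 11.730 = 27.68 dBm

27.68 dBm


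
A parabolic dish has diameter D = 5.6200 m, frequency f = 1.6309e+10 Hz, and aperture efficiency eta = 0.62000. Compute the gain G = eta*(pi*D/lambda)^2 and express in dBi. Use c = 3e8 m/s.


lambda = c / f = 3.0000e+08 / 1.6309e+10 = 0.01839475 m
G_linear = 0.62000 * (pi * 5.6200 / 0.01839475)^2 = 571184.3
G_dBi = 10 * log10(571184.3) = 57.57 dBi

57.57 dBi


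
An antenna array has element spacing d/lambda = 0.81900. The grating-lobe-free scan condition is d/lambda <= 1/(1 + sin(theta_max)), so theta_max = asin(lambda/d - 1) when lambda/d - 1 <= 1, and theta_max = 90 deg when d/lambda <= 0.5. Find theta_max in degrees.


lambda/d - 1 = 1/0.81900 - 1 = 0.2210012
theta_max = asin(0.2210012) = 12.77 deg

12.77 deg


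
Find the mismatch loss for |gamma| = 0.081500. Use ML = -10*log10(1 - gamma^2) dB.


ML = -10 * log10(1 - 0.081500^2) = -10 * log10(0.99335775) = 0.02894 dB

0.02894 dB


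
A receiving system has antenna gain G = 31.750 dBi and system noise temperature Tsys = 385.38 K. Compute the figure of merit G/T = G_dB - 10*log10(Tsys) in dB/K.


G/T = 31.750 - 10*log10(385.38) = 31.750 - 25.85889 = 5.891 dB/K

5.891 dB/K


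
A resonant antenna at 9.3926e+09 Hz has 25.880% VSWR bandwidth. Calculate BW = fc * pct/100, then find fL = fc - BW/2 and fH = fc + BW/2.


BW = 9.3926e+09 * 25.880/100 = 2.430805e+09 Hz
fL = 9.3926e+09 - 2.430805e+09/2 = 8.177e+09 Hz
fH = 9.3926e+09 + 2.430805e+09/2 = 1.061e+10 Hz

BW=2.431e+09 Hz, fL=8.177e+09 Hz, fH=1.061e+10 Hz


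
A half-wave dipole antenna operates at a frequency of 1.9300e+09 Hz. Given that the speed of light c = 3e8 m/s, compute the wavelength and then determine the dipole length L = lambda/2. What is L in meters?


lambda = c / f = 3.0000e+08 / 1.9300e+09 = 0.1554404 m
L = lambda / 2 = 0.1554404 / 2 = 0.07772 m

0.07772 m


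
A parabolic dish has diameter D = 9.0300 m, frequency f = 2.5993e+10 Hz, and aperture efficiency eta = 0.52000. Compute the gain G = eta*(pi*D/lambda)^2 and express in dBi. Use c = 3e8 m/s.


lambda = c / f = 3.0000e+08 / 2.5993e+10 = 0.01154157 m
G_linear = 0.52000 * (pi * 9.0300 / 0.01154157)^2 = 3.141585e+06
G_dBi = 10 * log10(3.141585e+06) = 64.97 dBi

64.97 dBi


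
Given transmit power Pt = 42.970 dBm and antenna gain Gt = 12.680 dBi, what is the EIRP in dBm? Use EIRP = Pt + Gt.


EIRP = Pt + Gt = 42.970 + 12.680 = 55.65 dBm

55.65 dBm


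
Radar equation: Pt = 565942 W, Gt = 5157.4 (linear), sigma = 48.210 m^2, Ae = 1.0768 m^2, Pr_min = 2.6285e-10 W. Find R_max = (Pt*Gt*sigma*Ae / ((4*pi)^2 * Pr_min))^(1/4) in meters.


R^4 = 565942*5157.4*48.210*1.0768 / ((4*pi)^2 * 2.6285e-10) = 3.650457e+18
R_max = 3.650457e+18^0.25 = 43711 m

43711 m


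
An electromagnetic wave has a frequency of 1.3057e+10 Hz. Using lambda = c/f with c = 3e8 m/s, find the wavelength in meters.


lambda = c / f = 3.0000e+08 / 1.3057e+10 = 0.02298 m

0.02298 m


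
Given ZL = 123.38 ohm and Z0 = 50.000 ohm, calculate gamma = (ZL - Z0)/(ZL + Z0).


gamma = (123.38 - 50.000) / (123.38 + 50.000) = 0.4232

0.4232


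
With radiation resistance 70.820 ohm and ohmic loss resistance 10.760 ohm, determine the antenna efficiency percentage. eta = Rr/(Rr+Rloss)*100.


eta = 70.820 / (70.820 + 10.760) * 100 = 86.81%

86.81%


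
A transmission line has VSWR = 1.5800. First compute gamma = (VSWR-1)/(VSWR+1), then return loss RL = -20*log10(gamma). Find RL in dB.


gamma = (1.5800 - 1) / (1.5800 + 1) = 0.2248062
RL = -20 * log10(0.2248062) = 12.96 dB

12.96 dB


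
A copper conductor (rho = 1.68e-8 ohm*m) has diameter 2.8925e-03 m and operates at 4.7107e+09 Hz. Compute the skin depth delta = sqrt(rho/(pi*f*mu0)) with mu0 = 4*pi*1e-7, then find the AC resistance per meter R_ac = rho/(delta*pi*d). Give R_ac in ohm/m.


delta = sqrt(1.68e-8 / (pi * 4.7107e+09 * 4*pi*1e-7)) = 9.504561e-07 m
R_ac = 1.68e-8 / (9.504561e-07 * pi * 2.8925e-03) = 1.945 ohm/m

1.945 ohm/m


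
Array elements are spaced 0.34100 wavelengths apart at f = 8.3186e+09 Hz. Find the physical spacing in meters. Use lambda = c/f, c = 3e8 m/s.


lambda = c / f = 3.0000e+08 / 8.3186e+09 = 0.03606376 m
d = 0.34100 * 0.03606376 = 0.01230 m

0.01230 m


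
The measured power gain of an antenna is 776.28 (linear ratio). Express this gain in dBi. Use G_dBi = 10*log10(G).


G_dBi = 10 * log10(776.28) = 28.90 dBi

28.90 dBi


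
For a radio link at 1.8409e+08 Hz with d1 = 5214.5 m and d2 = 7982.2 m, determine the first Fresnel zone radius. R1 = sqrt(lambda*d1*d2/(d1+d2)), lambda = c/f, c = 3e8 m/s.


lambda = c / f = 3.0000e+08 / 1.8409e+08 = 1.629638 m
R1 = sqrt(1.629638 * 5214.5 * 7982.2 / (5214.5 + 7982.2)) = 71.69 m

71.69 m


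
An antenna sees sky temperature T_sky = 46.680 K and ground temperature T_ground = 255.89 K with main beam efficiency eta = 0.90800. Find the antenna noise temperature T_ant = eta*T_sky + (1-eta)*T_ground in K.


T_ant = 0.90800 * 46.680 + (1 - 0.90800) * 255.89 = 65.93 K

65.93 K


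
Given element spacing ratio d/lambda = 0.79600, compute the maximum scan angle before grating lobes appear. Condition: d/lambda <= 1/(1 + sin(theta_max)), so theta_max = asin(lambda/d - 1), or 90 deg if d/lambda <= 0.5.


lambda/d - 1 = 1/0.79600 - 1 = 0.2562814
theta_max = asin(0.2562814) = 14.85 deg

14.85 deg


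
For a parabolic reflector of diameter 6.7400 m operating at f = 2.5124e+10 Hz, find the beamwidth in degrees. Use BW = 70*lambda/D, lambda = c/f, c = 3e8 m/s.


lambda = c / f = 3.0000e+08 / 2.5124e+10 = 0.01194077 m
BW = 70 * 0.01194077 / 6.7400 = 0.1240 deg

0.1240 deg


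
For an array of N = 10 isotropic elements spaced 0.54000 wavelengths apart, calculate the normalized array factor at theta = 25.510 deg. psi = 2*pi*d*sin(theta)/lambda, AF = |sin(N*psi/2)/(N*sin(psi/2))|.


psi = 2*pi*0.54000*sin(25.510 deg) = 1.461224 rad
AF = |sin(10*1.461224/2) / (10*sin(1.461224/2))| = 0.1279

0.1279


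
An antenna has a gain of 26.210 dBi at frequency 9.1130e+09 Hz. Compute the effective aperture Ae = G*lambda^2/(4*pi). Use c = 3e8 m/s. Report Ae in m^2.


lambda = c / f = 3.0000e+08 / 9.1130e+09 = 0.03292000 m
G_linear = 10^(26.210/10) = 417.8304
Ae = G_linear * lambda^2 / (4*pi) = 417.8304 * 0.03292000^2 / (4*pi) = 0.03603 m^2

0.03603 m^2


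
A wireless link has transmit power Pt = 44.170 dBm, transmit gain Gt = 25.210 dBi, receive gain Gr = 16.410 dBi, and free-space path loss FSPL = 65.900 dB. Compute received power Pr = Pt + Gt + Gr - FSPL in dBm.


Pr = 44.170 + 25.210 + 16.410 - 65.900 = 19.89 dBm

19.89 dBm


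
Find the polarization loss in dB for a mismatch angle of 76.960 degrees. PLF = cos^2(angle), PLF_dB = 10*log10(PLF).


PLF_linear = cos^2(76.960 deg) = 0.05090946
PLF_dB = 10 * log10(0.05090946) = -12.93 dB

-12.93 dB


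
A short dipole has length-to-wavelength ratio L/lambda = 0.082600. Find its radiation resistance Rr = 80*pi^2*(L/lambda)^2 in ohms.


Rr = 80 * pi^2 * (0.082600)^2 = 80 * 9.869604 * 6.822760e-03 = 5.387 ohm

5.387 ohm


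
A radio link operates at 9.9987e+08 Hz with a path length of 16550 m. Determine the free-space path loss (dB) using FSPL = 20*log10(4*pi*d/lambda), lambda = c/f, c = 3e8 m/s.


lambda = c / f = 3.0000e+08 / 9.9987e+08 = 0.3000390 m
FSPL = 20 * log10(4*pi*16550/0.3000390) = 116.8 dB

116.8 dB


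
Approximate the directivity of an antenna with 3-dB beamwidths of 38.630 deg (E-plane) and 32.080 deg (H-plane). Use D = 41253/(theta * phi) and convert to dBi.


D_linear = 41253 / (38.630 * 32.080) = 33.28867
D_dBi = 10 * log10(33.28867) = 15.22 dBi

15.22 dBi


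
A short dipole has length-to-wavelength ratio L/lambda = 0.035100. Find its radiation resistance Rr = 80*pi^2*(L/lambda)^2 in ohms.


Rr = 80 * pi^2 * (0.035100)^2 = 80 * 9.869604 * 1.232010e-03 = 0.9728 ohm

0.9728 ohm


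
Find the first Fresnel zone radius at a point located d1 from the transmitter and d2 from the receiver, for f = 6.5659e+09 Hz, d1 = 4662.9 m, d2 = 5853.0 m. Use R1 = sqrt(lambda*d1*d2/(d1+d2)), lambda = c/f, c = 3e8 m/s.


lambda = c / f = 3.0000e+08 / 6.5659e+09 = 0.04569061 m
R1 = sqrt(0.04569061 * 4662.9 * 5853.0 / (4662.9 + 5853.0)) = 10.89 m

10.89 m


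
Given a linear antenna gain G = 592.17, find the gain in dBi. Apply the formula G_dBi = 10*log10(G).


G_dBi = 10 * log10(592.17) = 27.72 dBi

27.72 dBi


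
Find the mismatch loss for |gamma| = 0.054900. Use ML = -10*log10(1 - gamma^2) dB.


ML = -10 * log10(1 - 0.054900^2) = -10 * log10(0.99698599) = 0.01311 dB

0.01311 dB


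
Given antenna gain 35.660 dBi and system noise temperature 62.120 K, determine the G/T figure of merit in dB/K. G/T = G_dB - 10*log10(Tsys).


G/T = 35.660 - 10*log10(62.120) = 35.660 - 17.93231 = 17.73 dB/K

17.73 dB/K


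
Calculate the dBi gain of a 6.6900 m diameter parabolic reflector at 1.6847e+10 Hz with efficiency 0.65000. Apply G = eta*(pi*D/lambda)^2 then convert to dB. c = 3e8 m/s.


lambda = c / f = 3.0000e+08 / 1.6847e+10 = 0.01780732 m
G_linear = 0.65000 * (pi * 6.6900 / 0.01780732)^2 = 905457.8
G_dBi = 10 * log10(905457.8) = 59.57 dBi

59.57 dBi


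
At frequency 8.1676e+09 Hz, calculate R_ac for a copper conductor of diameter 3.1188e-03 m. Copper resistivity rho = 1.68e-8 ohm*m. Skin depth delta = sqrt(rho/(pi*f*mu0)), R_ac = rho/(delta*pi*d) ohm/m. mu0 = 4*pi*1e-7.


delta = sqrt(1.68e-8 / (pi * 8.1676e+09 * 4*pi*1e-7)) = 7.218177e-07 m
R_ac = 1.68e-8 / (7.218177e-07 * pi * 3.1188e-03) = 2.375 ohm/m

2.375 ohm/m


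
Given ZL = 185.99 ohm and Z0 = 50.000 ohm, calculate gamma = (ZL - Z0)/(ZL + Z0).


gamma = (185.99 - 50.000) / (185.99 + 50.000) = 0.5763

0.5763


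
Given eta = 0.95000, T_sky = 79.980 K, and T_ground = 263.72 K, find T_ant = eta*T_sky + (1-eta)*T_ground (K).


T_ant = 0.95000 * 79.980 + (1 - 0.95000) * 263.72 = 89.17 K

89.17 K


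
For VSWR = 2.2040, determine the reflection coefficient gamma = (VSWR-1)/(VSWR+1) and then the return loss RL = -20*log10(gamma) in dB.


gamma = (2.2040 - 1) / (2.2040 + 1) = 0.3757803
RL = -20 * log10(0.3757803) = 8.501 dB

8.501 dB


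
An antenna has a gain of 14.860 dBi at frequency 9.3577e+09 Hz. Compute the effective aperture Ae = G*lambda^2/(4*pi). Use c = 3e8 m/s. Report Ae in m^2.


lambda = c / f = 3.0000e+08 / 9.3577e+09 = 0.03205916 m
G_linear = 10^(14.860/10) = 30.61963
Ae = G_linear * lambda^2 / (4*pi) = 30.61963 * 0.03205916^2 / (4*pi) = 2.504e-03 m^2

2.504e-03 m^2


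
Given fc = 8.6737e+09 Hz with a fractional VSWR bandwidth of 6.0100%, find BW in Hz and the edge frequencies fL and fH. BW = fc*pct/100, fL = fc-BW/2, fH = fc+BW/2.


BW = 8.6737e+09 * 6.0100/100 = 5.212894e+08 Hz
fL = 8.6737e+09 - 5.212894e+08/2 = 8.413e+09 Hz
fH = 8.6737e+09 + 5.212894e+08/2 = 8.934e+09 Hz

BW=5.213e+08 Hz, fL=8.413e+09 Hz, fH=8.934e+09 Hz


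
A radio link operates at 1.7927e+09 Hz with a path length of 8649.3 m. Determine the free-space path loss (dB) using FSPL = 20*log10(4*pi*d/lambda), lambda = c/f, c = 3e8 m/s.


lambda = c / f = 3.0000e+08 / 1.7927e+09 = 0.1673453 m
FSPL = 20 * log10(4*pi*8649.3/0.1673453) = 116.3 dB

116.3 dB


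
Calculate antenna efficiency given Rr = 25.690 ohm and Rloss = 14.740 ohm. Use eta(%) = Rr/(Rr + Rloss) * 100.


eta = 25.690 / (25.690 + 14.740) * 100 = 63.54%

63.54%


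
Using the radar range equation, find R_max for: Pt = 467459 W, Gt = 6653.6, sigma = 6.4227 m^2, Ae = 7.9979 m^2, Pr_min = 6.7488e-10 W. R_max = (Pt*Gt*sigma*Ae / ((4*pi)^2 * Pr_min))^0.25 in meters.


R^4 = 467459*6653.6*6.4227*7.9979 / ((4*pi)^2 * 6.7488e-10) = 1.499158e+18
R_max = 1.499158e+18^0.25 = 34991 m

34991 m


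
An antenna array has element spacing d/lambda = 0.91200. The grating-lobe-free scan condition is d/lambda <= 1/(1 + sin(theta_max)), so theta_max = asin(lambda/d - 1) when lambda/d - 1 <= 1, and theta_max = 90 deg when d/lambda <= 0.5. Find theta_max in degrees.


lambda/d - 1 = 1/0.91200 - 1 = 0.09649123
theta_max = asin(0.09649123) = 5.537 deg

5.537 deg


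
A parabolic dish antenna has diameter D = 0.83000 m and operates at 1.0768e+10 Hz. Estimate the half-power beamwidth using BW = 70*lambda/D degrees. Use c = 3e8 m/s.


lambda = c / f = 3.0000e+08 / 1.0768e+10 = 0.02786033 m
BW = 70 * 0.02786033 / 0.83000 = 2.350 deg

2.350 deg


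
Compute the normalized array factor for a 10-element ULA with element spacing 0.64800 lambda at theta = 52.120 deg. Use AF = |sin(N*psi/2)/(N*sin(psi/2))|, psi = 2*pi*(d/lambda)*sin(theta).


psi = 2*pi*0.64800*sin(52.120 deg) = 3.213632 rad
AF = |sin(10*3.213632/2) / (10*sin(3.213632/2))| = 0.03527

0.03527


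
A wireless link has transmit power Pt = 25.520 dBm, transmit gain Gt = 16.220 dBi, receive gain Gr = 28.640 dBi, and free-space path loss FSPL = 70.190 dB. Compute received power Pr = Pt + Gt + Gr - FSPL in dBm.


Pr = 25.520 + 16.220 + 28.640 - 70.190 = 0.19 dBm

0.19 dBm


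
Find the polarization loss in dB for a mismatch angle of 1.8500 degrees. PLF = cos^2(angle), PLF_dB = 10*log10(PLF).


PLF_linear = cos^2(1.8500 deg) = 0.9989578
PLF_dB = 10 * log10(0.9989578) = -4.529e-03 dB

-4.529e-03 dB


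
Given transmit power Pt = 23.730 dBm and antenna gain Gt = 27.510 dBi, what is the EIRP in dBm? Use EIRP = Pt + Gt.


EIRP = Pt + Gt = 23.730 + 27.510 = 51.24 dBm

51.24 dBm


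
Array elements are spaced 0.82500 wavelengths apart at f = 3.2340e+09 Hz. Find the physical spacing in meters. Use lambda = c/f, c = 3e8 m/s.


lambda = c / f = 3.0000e+08 / 3.2340e+09 = 0.09276438 m
d = 0.82500 * 0.09276438 = 0.07653 m

0.07653 m


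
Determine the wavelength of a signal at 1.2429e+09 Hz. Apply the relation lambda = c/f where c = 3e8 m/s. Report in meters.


lambda = c / f = 3.0000e+08 / 1.2429e+09 = 0.2414 m

0.2414 m


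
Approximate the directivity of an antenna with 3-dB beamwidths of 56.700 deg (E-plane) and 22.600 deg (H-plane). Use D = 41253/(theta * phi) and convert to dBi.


D_linear = 41253 / (56.700 * 22.600) = 32.19319
D_dBi = 10 * log10(32.19319) = 15.08 dBi

15.08 dBi


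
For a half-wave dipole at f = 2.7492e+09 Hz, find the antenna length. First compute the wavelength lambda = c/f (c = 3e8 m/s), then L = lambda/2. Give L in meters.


lambda = c / f = 3.0000e+08 / 2.7492e+09 = 0.1091227 m
L = lambda / 2 = 0.1091227 / 2 = 0.05456 m

0.05456 m


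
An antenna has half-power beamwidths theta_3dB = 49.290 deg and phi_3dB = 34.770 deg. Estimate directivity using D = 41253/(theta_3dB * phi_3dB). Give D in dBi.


D_linear = 41253 / (49.290 * 34.770) = 24.07088
D_dBi = 10 * log10(24.07088) = 13.81 dBi

13.81 dBi


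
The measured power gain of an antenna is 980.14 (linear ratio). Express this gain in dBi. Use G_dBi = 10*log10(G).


G_dBi = 10 * log10(980.14) = 29.91 dBi

29.91 dBi


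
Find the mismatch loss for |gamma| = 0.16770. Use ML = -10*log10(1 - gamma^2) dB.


ML = -10 * log10(1 - 0.16770^2) = -10 * log10(0.97187671) = 0.1239 dB

0.1239 dB


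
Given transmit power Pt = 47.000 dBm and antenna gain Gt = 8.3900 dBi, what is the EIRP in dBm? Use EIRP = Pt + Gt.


EIRP = Pt + Gt = 47.000 + 8.3900 = 55.39 dBm

55.39 dBm


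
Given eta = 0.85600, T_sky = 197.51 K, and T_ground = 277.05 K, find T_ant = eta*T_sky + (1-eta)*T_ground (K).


T_ant = 0.85600 * 197.51 + (1 - 0.85600) * 277.05 = 209.0 K

209.0 K


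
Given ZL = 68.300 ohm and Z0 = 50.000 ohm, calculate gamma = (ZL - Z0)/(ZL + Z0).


gamma = (68.300 - 50.000) / (68.300 + 50.000) = 0.1547

0.1547


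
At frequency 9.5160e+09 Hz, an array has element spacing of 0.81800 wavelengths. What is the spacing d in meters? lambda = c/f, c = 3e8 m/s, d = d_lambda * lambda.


lambda = c / f = 3.0000e+08 / 9.5160e+09 = 0.03152585 m
d = 0.81800 * 0.03152585 = 0.02579 m

0.02579 m


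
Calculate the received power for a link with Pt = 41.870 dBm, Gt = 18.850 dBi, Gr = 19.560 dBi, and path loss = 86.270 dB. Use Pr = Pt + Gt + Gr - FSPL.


Pr = 41.870 + 18.850 + 19.560 - 86.270 = -5.99 dBm

-5.99 dBm


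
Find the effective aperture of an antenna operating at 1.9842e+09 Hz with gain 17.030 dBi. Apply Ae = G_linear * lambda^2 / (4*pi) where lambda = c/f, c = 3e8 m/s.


lambda = c / f = 3.0000e+08 / 1.9842e+09 = 0.1511944 m
G_linear = 10^(17.030/10) = 50.46613
Ae = G_linear * lambda^2 / (4*pi) = 50.46613 * 0.1511944^2 / (4*pi) = 0.09180 m^2

0.09180 m^2


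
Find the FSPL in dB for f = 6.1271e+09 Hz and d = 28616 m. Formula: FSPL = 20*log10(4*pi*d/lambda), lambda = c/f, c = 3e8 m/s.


lambda = c / f = 3.0000e+08 / 6.1271e+09 = 0.04896280 m
FSPL = 20 * log10(4*pi*28616/0.04896280) = 137.3 dB

137.3 dB


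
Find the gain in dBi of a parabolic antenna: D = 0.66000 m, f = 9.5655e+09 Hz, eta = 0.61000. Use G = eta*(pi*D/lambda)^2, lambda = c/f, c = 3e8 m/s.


lambda = c / f = 3.0000e+08 / 9.5655e+09 = 0.03136271 m
G_linear = 0.61000 * (pi * 0.66000 / 0.03136271)^2 = 2666.185
G_dBi = 10 * log10(2666.185) = 34.26 dBi

34.26 dBi


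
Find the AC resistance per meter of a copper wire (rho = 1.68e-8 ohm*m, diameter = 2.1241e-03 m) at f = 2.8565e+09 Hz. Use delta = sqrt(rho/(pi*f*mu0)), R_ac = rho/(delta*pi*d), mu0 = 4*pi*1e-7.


delta = sqrt(1.68e-8 / (pi * 2.8565e+09 * 4*pi*1e-7)) = 1.220556e-06 m
R_ac = 1.68e-8 / (1.220556e-06 * pi * 2.1241e-03) = 2.063 ohm/m

2.063 ohm/m


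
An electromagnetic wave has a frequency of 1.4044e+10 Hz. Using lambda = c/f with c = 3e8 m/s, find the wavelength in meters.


lambda = c / f = 3.0000e+08 / 1.4044e+10 = 0.02136 m

0.02136 m


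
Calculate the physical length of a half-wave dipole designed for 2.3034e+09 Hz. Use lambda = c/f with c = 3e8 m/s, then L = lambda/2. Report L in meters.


lambda = c / f = 3.0000e+08 / 2.3034e+09 = 0.1302423 m
L = lambda / 2 = 0.1302423 / 2 = 0.06512 m

0.06512 m


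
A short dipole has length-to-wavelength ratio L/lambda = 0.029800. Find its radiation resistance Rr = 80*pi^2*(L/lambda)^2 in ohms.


Rr = 80 * pi^2 * (0.029800)^2 = 80 * 9.869604 * 8.880400e-04 = 0.7012 ohm

0.7012 ohm


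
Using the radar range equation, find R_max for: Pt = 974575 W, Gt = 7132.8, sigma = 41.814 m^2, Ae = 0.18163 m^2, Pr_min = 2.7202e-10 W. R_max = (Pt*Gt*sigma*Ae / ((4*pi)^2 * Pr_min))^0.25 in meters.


R^4 = 974575*7132.8*41.814*0.18163 / ((4*pi)^2 * 2.7202e-10) = 1.229034e+18
R_max = 1.229034e+18^0.25 = 33296 m

33296 m


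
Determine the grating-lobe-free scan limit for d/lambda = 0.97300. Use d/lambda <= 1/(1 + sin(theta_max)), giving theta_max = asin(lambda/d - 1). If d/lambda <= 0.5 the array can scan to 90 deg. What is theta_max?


lambda/d - 1 = 1/0.97300 - 1 = 0.02774923
theta_max = asin(0.02774923) = 1.590 deg

1.590 deg


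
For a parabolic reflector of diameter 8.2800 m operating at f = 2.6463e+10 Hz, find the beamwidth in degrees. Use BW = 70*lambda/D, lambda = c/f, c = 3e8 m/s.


lambda = c / f = 3.0000e+08 / 2.6463e+10 = 0.01133658 m
BW = 70 * 0.01133658 / 8.2800 = 0.09584 deg

0.09584 deg


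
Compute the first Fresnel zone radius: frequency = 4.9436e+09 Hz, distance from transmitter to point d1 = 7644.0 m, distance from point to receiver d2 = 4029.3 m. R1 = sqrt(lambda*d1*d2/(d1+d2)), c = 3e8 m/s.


lambda = c / f = 3.0000e+08 / 4.9436e+09 = 0.06068452 m
R1 = sqrt(0.06068452 * 7644.0 * 4029.3 / (7644.0 + 4029.3)) = 12.65 m

12.65 m


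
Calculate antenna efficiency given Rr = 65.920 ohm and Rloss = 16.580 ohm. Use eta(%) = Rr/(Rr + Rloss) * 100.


eta = 65.920 / (65.920 + 16.580) * 100 = 79.90%

79.90%


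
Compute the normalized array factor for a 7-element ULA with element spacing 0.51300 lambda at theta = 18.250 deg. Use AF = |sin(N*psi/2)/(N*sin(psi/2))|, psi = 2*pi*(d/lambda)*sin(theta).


psi = 2*pi*0.51300*sin(18.250 deg) = 1.009413 rad
AF = |sin(7*1.009413/2) / (7*sin(1.009413/2))| = 0.1127

0.1127


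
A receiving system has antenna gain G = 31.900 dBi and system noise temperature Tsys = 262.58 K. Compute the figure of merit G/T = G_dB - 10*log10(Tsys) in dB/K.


G/T = 31.900 - 10*log10(262.58) = 31.900 - 24.19262 = 7.707 dB/K

7.707 dB/K


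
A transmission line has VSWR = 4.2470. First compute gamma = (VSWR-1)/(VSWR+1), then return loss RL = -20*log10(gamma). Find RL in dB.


gamma = (4.2470 - 1) / (4.2470 + 1) = 0.6188298
RL = -20 * log10(0.6188298) = 4.169 dB

4.169 dB


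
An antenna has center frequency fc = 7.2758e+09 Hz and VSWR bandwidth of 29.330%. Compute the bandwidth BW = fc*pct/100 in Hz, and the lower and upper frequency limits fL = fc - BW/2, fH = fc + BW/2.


BW = 7.2758e+09 * 29.330/100 = 2.133992e+09 Hz
fL = 7.2758e+09 - 2.133992e+09/2 = 6.209e+09 Hz
fH = 7.2758e+09 + 2.133992e+09/2 = 8.343e+09 Hz

BW=2.134e+09 Hz, fL=6.209e+09 Hz, fH=8.343e+09 Hz


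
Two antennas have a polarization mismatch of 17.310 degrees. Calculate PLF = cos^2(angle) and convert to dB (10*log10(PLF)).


PLF_linear = cos^2(17.310 deg) = 0.9114691
PLF_dB = 10 * log10(0.9114691) = -0.4026 dB

-0.4026 dB


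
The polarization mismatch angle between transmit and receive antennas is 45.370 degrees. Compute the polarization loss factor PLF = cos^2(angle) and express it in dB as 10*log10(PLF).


PLF_linear = cos^2(45.370 deg) = 0.4935425
PLF_dB = 10 * log10(0.4935425) = -3.067 dB

-3.067 dB


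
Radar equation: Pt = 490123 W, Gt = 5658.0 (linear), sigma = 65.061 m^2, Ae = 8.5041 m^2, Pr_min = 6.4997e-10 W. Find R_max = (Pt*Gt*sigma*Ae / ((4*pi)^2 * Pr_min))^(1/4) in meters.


R^4 = 490123*5658.0*65.061*8.5041 / ((4*pi)^2 * 6.4997e-10) = 1.494872e+19
R_max = 1.494872e+19^0.25 = 62180 m

62180 m


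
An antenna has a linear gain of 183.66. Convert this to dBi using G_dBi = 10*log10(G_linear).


G_dBi = 10 * log10(183.66) = 22.64 dBi

22.64 dBi


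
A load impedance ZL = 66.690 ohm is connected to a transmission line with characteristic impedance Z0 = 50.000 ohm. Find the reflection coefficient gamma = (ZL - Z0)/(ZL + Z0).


gamma = (66.690 - 50.000) / (66.690 + 50.000) = 0.1430

0.1430


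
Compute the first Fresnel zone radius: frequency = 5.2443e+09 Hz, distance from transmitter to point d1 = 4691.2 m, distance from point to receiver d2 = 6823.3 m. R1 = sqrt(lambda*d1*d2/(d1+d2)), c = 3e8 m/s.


lambda = c / f = 3.0000e+08 / 5.2443e+09 = 0.05720497 m
R1 = sqrt(0.05720497 * 4691.2 * 6823.3 / (4691.2 + 6823.3)) = 12.61 m

12.61 m


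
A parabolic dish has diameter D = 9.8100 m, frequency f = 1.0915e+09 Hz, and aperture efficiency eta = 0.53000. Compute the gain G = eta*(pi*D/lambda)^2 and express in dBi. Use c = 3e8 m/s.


lambda = c / f = 3.0000e+08 / 1.0915e+09 = 0.2748511 m
G_linear = 0.53000 * (pi * 9.8100 / 0.2748511)^2 = 6663.750
G_dBi = 10 * log10(6663.750) = 38.24 dBi

38.24 dBi


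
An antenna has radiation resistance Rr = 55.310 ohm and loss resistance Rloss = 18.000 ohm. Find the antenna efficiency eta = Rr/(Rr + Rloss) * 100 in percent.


eta = 55.310 / (55.310 + 18.000) * 100 = 75.45%

75.45%


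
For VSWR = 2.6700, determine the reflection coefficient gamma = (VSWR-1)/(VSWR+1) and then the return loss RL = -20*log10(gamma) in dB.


gamma = (2.6700 - 1) / (2.6700 + 1) = 0.4550409
RL = -20 * log10(0.4550409) = 6.839 dB

6.839 dB


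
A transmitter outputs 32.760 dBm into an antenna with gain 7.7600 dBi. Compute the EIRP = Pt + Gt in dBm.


EIRP = Pt + Gt = 32.760 + 7.7600 = 40.52 dBm

40.52 dBm
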